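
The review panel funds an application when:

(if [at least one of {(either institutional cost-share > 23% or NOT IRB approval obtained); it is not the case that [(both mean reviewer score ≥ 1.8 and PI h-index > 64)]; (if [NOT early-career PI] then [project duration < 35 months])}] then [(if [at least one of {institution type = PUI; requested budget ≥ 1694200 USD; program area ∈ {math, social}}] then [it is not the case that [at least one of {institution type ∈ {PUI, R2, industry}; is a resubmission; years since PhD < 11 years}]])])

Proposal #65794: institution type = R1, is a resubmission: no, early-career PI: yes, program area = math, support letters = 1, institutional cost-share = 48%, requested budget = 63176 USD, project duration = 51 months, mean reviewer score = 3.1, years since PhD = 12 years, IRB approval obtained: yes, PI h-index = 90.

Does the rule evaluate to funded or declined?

Funded

Atomic conditions:
  institutional cost-share > 23%: 48 > 23 is true
  NOT IRB approval obtained: yes → false
  mean reviewer score ≥ 1.8: 3.1 ≥ 1.8 is true
  PI h-index > 64: 90 > 64 is true
  NOT early-career PI: yes → false
  project duration < 35 months: 51 < 35 is false
  institution type = PUI: R1 == PUI is false
  requested budget ≥ 1694200 USD: 63176 ≥ 1694200 is false
  program area ∈ {math, social}: math is in the set → true
  institution type ∈ {PUI, R2, industry}: R1 is not in the set → false
  is a resubmission: no → false
  years since PhD < 11 years: 12 < 11 is false
Combine:
[1.1] true OR false = true
[1.2.1] true AND true = true
[1.2] NOT true = false
[1.3] false → false (antecedent false ⇒ implication holds) = true
[1] true OR false OR true = true
[2.1] false OR false OR true = true
[2.2.1] false OR false OR false = false
[2.2] NOT false = true
[2] true → true = true
[root] true → true = true
Overall: true → funded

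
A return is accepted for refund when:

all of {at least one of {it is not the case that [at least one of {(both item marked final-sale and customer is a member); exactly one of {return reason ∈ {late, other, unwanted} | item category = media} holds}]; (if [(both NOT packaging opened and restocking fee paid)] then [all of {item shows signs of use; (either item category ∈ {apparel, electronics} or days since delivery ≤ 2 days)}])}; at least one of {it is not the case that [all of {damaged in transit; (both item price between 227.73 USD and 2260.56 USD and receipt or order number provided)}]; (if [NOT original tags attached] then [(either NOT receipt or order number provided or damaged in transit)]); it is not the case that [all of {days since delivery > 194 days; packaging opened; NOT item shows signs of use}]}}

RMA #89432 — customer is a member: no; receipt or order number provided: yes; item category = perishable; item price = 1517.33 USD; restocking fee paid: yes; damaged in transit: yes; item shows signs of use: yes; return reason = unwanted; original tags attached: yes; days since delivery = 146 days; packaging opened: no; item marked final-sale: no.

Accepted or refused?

Atomic conditions:
  item marked final-sale: no → false
  customer is a member: no → false
  return reason ∈ {late, other, unwanted}: unwanted is in the set → true
  item category = media: perishable == media is false
  NOT packaging opened: no → true
  restocking fee paid: yes → true
  item shows signs of use: yes → true
  item category ∈ {apparel, electronics}: perishable is not in the set → false
  days since delivery ≤ 2 days: 146 ≤ 2 is false
  damaged in transit: yes → true
  item price between 227.73 USD and 2260.56 USD: 1517.33 in [227.73, 2260.56] is true
  receipt or order number provided: yes → true
  NOT original tags attached: yes → false
  NOT receipt or order number provided: yes → false
  days since delivery > 194 days: 146 > 194 is false
  packaging opened: no → false
  NOT item shows signs of use: yes → false
Combine:
[1.1.1.1] false AND false = false
[1.1.1.2] exactly-one(true, false) = true
[1.1.1] false OR true = true
[1.1] NOT true = false
[1.2.1] true AND true = true
[1.2.2.2] false OR false = false
[1.2.2] true AND false = false
[1.2] true → false = false
[1] false OR false = false
[2.1.1.2] true AND true = true
[2.1.1] true AND true = true
[2.1] NOT true = false
[2.2.2] false OR true = true
[2.2] false → true (antecedent false ⇒ implication holds) = true
[2.3.1] false AND false AND false = false
[2.3] NOT false = true
[2] false OR true OR true = true
[root] false AND true = false
Overall: false → refused

Refused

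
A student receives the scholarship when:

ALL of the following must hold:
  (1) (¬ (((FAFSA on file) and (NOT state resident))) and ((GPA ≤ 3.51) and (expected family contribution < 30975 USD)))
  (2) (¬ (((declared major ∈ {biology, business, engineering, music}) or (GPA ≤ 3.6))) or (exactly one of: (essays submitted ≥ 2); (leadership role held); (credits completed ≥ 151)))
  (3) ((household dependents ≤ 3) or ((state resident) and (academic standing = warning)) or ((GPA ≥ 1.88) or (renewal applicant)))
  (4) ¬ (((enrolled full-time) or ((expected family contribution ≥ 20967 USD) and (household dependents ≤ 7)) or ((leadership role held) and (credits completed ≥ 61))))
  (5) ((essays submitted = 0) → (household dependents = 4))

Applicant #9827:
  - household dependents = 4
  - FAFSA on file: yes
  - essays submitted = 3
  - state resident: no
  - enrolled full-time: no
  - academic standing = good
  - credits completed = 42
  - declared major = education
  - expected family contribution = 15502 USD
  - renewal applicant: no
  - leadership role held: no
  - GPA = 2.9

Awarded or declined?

Declined

Atomic conditions:
  FAFSA on file: yes → true
  NOT state resident: no → true
  GPA ≤ 3.51: 2.9 ≤ 3.51 is true
  expected family contribution < 30975 USD: 15502 < 30975 is true
  declared major ∈ {biology, business, engineering, music}: education is not in the set → false
  GPA ≤ 3.6: 2.9 ≤ 3.6 is true
  essays submitted ≥ 2: 3 ≥ 2 is true
  leadership role held: no → false
  credits completed ≥ 151: 42 ≥ 151 is false
  household dependents ≤ 3: 4 ≤ 3 is false
  state resident: no → false
  academic standing = warning: good == warning is false
  GPA ≥ 1.88: 2.9 ≥ 1.88 is true
  renewal applicant: no → false
  enrolled full-time: no → false
  expected family contribution ≥ 20967 USD: 15502 ≥ 20967 is false
  household dependents ≤ 7: 4 ≤ 7 is true
  credits completed ≥ 61: 42 ≥ 61 is false
  essays submitted = 0: 3 == 0 is false
  household dependents = 4: 4 == 4 is true
Combine:
[1.1.1] true AND true = true
[1.1] NOT true = false
[1.2] true AND true = true
[1] false AND true = false
[2.1.1] false OR true = true
[2.1] NOT true = false
[2.2] exactly-one(true, false, false) = true
[2] false OR true = true
[3.2] false AND false = false
[3.3] true OR false = true
[3] false OR false OR true = true
[4.1.2] false AND true = false
[4.1.3] false AND false = false
[4.1] false OR false OR false = false
[4] NOT false = true
[5] false → true (antecedent false ⇒ implication holds) = true
[root] false AND true AND true AND true AND true = false
Overall: false → declined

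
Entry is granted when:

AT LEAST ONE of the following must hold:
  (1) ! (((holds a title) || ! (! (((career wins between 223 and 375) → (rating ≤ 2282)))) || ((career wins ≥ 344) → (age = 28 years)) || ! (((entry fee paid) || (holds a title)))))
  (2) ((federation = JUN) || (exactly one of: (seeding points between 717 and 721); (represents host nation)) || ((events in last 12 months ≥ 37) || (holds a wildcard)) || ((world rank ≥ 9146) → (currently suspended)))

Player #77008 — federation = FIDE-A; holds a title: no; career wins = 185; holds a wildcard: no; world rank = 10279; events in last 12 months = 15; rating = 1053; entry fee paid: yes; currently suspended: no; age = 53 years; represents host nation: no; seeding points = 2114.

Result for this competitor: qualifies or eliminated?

Atomic conditions:
  holds a title: no → false
  career wins between 223 and 375: 185 in [223, 375] is false
  rating ≤ 2282: 1053 ≤ 2282 is true
  career wins ≥ 344: 185 ≥ 344 is false
  age = 28 years: 53 == 28 is false
  entry fee paid: yes → true
  federation = JUN: FIDE-A == JUN is false
  seeding points between 717 and 721: 2114 in [717, 721] is false
  represents host nation: no → false
  events in last 12 months ≥ 37: 15 ≥ 37 is false
  holds a wildcard: no → false
  world rank ≥ 9146: 10279 ≥ 9146 is true
  currently suspended: no → false
Combine:
[1.1.2.1.1] false → true (antecedent false ⇒ implication holds) = true
[1.1.2.1] NOT true = false
[1.1.2] NOT false = true
[1.1.3] false → false (antecedent false ⇒ implication holds) = true
[1.1.4.1] true OR false = true
[1.1.4] NOT true = false
[1.1] false OR true OR true OR false = true
[1] NOT true = false
[2.2] exactly-one(false, false) = false
[2.3] false OR false = false
[2.4] true → false = false
[2] false OR false OR false OR false = false
[root] false OR false = false
Overall: false → eliminated

Eliminated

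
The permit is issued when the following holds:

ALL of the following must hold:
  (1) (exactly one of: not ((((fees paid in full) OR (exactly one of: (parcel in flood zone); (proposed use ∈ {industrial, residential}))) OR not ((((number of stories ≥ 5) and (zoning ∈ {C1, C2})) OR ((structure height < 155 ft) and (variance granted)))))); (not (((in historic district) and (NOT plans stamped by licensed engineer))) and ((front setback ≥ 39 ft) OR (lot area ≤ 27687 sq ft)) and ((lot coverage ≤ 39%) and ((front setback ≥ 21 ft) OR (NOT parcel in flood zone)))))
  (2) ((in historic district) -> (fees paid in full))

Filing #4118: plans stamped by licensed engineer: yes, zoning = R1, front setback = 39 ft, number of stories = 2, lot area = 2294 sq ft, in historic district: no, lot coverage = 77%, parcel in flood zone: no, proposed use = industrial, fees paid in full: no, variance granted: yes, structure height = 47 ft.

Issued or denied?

Denied

Atomic conditions:
  fees paid in full: no → false
  parcel in flood zone: no → false
  proposed use ∈ {industrial, residential}: industrial is in the set → true
  number of stories ≥ 5: 2 ≥ 5 is false
  zoning ∈ {C1, C2}: R1 is not in the set → false
  structure height < 155 ft: 47 < 155 is true
  variance granted: yes → true
  in historic district: no → false
  NOT plans stamped by licensed engineer: yes → false
  front setback ≥ 39 ft: 39 ≥ 39 is true
  lot area ≤ 27687 sq ft: 2294 ≤ 27687 is true
  lot coverage ≤ 39%: 77 ≤ 39 is false
  front setback ≥ 21 ft: 39 ≥ 21 is true
  NOT parcel in flood zone: no → true
Combine:
[1.1.1.1.2] exactly-one(false, true) = true
[1.1.1.1] false OR true = true
[1.1.1.2.1.1] false AND false = false
[1.1.1.2.1.2] true AND true = true
[1.1.1.2.1] false OR true = true
[1.1.1.2] NOT true = false
[1.1.1] true OR false = true
[1.1] NOT true = false
[1.2.1.1] false AND false = false
[1.2.1] NOT false = true
[1.2.2] true OR true = true
[1.2.3.2] true OR true = true
[1.2.3] false AND true = false
[1.2] true AND true AND false = false
[1] exactly-one(false, false) = false
[2] false → false (antecedent false ⇒ implication holds) = true
[root] false AND true = false
Overall: false → denied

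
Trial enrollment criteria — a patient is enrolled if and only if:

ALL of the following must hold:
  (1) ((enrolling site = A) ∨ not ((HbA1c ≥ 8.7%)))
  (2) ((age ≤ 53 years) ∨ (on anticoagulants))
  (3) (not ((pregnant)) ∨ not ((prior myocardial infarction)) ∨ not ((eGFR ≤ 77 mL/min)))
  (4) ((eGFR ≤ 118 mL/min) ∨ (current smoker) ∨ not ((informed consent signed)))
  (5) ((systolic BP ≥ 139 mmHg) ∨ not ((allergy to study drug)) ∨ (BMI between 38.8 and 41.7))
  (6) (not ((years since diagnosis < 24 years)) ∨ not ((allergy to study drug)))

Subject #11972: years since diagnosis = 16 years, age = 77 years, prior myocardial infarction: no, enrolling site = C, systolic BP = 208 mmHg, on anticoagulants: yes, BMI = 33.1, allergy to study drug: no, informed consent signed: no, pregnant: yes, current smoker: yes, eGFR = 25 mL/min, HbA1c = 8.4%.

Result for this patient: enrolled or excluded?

Atomic conditions:
  enrolling site = A: C == A is false
  HbA1c ≥ 8.7%: 8.4 ≥ 8.7 is false
  age ≤ 53 years: 77 ≤ 53 is false
  on anticoagulants: yes → true
  pregnant: yes → true
  prior myocardial infarction: no → false
  eGFR ≤ 77 mL/min: 25 ≤ 77 is true
  eGFR ≤ 118 mL/min: 25 ≤ 118 is true
  current smoker: yes → true
  informed consent signed: no → false
  systolic BP ≥ 139 mmHg: 208 ≥ 139 is true
  allergy to study drug: no → false
  BMI between 38.8 and 41.7: 33.1 in [38.8, 41.7] is false
  years since diagnosis < 24 years: 16 < 24 is true
Combine:
[1.2] NOT false = true
[1] false OR true = true
[2] false OR true = true
[3.1] NOT true = false
[3.2] NOT false = true
[3.3] NOT true = false
[3] false OR true OR false = true
[4.3] NOT false = true
[4] true OR true OR true = true
[5.2] NOT false = true
[5] true OR true OR false = true
[6.1] NOT true = false
[6.2] NOT false = true
[6] false OR true = true
[root] true AND true AND true AND true AND true AND true = true
Overall: true → enrolled

Enrolled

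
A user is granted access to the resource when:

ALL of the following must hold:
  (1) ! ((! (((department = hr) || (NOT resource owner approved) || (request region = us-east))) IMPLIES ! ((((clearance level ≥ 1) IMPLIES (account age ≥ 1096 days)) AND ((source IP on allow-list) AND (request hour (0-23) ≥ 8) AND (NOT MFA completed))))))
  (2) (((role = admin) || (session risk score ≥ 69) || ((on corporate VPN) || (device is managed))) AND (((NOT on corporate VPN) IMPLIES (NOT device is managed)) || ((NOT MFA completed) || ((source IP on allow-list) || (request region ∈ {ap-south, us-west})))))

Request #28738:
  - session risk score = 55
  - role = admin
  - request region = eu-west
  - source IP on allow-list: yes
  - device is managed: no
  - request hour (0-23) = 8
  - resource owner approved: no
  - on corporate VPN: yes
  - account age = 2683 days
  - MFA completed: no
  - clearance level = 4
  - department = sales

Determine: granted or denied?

Atomic conditions:
  department = hr: sales == hr is false
  NOT resource owner approved: no → true
  request region = us-east: eu-west == us-east is false
  clearance level ≥ 1: 4 ≥ 1 is true
  account age ≥ 1096 days: 2683 ≥ 1096 is true
  source IP on allow-list: yes → true
  request hour (0-23) ≥ 8: 8 ≥ 8 is true
  NOT MFA completed: no → true
  role = admin: admin == admin is true
  session risk score ≥ 69: 55 ≥ 69 is false
  on corporate VPN: yes → true
  device is managed: no → false
  NOT on corporate VPN: yes → false
  NOT device is managed: no → true
  request region ∈ {ap-south, us-west}: eu-west is not in the set → false
Combine:
[1.1.1.1] false OR true OR false = true
[1.1.1] NOT true = false
[1.1.2.1.1] true → true = true
[1.1.2.1.2] true AND true AND true = true
[1.1.2.1] true AND true = true
[1.1.2] NOT true = false
[1.1] false → false (antecedent false ⇒ implication holds) = true
[1] NOT true = false
[2.1.3] true OR false = true
[2.1] true OR false OR true = true
[2.2.1] false → true (antecedent false ⇒ implication holds) = true
[2.2.2.2] true OR false = true
[2.2.2] true OR true = true
[2.2] true OR true = true
[2] true AND true = true
[root] false AND true = false
Overall: false → denied

Denied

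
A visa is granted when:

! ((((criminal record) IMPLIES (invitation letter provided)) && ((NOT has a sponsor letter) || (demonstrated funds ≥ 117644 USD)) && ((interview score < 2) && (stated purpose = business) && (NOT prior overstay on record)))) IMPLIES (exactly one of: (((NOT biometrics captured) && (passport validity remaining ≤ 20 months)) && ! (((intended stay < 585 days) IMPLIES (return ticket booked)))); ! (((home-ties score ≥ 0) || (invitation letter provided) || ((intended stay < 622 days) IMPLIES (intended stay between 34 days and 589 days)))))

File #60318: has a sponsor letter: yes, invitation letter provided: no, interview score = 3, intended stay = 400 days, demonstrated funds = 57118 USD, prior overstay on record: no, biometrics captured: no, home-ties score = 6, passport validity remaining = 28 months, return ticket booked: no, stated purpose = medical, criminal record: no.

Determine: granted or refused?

Atomic conditions:
  criminal record: no → false
  invitation letter provided: no → false
  NOT has a sponsor letter: yes → false
  demonstrated funds ≥ 117644 USD: 57118 ≥ 117644 is false
  interview score < 2: 3 < 2 is false
  stated purpose = business: medical == business is false
  NOT prior overstay on record: no → true
  NOT biometrics captured: no → true
  passport validity remaining ≤ 20 months: 28 ≤ 20 is false
  intended stay < 585 days: 400 < 585 is true
  return ticket booked: no → false
  home-ties score ≥ 0: 6 ≥ 0 is true
  intended stay < 622 days: 400 < 622 is true
  intended stay between 34 days and 589 days: 400 in [34, 589] is true
Combine:
[1.1.1] false → false (antecedent false ⇒ implication holds) = true
[1.1.2] false OR false = false
[1.1.3] false AND false AND true = false
[1.1] true AND false AND false = false
[1] NOT false = true
[2.1.1] true AND false = false
[2.1.2.1] true → false = false
[2.1.2] NOT false = true
[2.1] false AND true = false
[2.2.1.3] true → true = true
[2.2.1] true OR false OR true = true
[2.2] NOT true = false
[2] exactly-one(false, false) = false
[root] true → false = false
Overall: false → refused

Refused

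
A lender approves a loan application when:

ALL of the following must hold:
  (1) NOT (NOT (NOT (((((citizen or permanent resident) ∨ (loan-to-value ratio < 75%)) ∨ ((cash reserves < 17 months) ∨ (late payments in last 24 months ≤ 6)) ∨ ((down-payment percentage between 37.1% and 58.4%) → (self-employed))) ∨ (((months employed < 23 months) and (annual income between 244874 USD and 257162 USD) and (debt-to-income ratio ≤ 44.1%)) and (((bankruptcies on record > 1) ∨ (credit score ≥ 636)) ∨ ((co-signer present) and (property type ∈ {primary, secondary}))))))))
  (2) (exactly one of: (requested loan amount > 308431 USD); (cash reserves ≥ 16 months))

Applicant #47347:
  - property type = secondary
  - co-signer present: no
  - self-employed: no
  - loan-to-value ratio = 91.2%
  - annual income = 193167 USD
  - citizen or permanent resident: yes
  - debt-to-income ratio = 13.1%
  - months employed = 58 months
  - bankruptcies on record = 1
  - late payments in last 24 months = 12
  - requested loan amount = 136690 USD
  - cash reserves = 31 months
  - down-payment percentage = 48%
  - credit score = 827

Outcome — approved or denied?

Atomic conditions:
  citizen or permanent resident: yes → true
  loan-to-value ratio < 75%: 91.2 < 75 is false
  cash reserves < 17 months: 31 < 17 is false
  late payments in last 24 months ≤ 6: 12 ≤ 6 is false
  down-payment percentage between 37.1% and 58.4%: 48 in [37.1, 58.4] is true
  self-employed: no → false
  months employed < 23 months: 58 < 23 is false
  annual income between 244874 USD and 257162 USD: 193167 in [244874, 257162] is false
  debt-to-income ratio ≤ 44.1%: 13.1 ≤ 44.1 is true
  bankruptcies on record > 1: 1 > 1 is false
  credit score ≥ 636: 827 ≥ 636 is true
  co-signer present: no → false
  property type ∈ {primary, secondary}: secondary is in the set → true
  requested loan amount > 308431 USD: 136690 > 308431 is false
  cash reserves ≥ 16 months: 31 ≥ 16 is true
Combine:
[1.1.1.1.1.1] true OR false = true
[1.1.1.1.1.2] false OR false = false
[1.1.1.1.1.3] true → false = false
[1.1.1.1.1] true OR false OR false = true
[1.1.1.1.2.1] false AND false AND true = false
[1.1.1.1.2.2.1] false OR true = true
[1.1.1.1.2.2.2] false AND true = false
[1.1.1.1.2.2] true OR false = true
[1.1.1.1.2] false AND true = false
[1.1.1.1] true OR false = true
[1.1.1] NOT true = false
[1.1] NOT false = true
[1] NOT true = false
[2] exactly-one(false, true) = true
[root] false AND true = false
Overall: false → denied

Denied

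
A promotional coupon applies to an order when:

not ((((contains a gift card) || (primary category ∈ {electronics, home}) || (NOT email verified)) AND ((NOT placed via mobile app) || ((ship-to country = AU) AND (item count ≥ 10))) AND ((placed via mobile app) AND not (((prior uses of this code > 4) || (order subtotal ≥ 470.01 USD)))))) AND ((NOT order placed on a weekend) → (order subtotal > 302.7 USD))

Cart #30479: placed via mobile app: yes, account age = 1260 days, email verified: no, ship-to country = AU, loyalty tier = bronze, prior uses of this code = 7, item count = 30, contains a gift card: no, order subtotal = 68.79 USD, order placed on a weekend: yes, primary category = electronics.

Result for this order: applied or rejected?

Atomic conditions:
  contains a gift card: no → false
  primary category ∈ {electronics, home}: electronics is in the set → true
  NOT email verified: no → true
  NOT placed via mobile app: yes → false
  ship-to country = AU: AU == AU is true
  item count ≥ 10: 30 ≥ 10 is true
  placed via mobile app: yes → true
  prior uses of this code > 4: 7 > 4 is true
  order subtotal ≥ 470.01 USD: 68.79 ≥ 470.01 is false
  NOT order placed on a weekend: yes → false
  order subtotal > 302.7 USD: 68.79 > 302.7 is false
Combine:
[1.1.1] false OR true OR true = true
[1.1.2.2] true AND true = true
[1.1.2] false OR true = true
[1.1.3.2.1] true OR false = true
[1.1.3.2] NOT true = false
[1.1.3] true AND false = false
[1.1] true AND true AND false = false
[1] NOT false = true
[2] false → false (antecedent false ⇒ implication holds) = true
[root] true AND true = true
Overall: true → applied

Applied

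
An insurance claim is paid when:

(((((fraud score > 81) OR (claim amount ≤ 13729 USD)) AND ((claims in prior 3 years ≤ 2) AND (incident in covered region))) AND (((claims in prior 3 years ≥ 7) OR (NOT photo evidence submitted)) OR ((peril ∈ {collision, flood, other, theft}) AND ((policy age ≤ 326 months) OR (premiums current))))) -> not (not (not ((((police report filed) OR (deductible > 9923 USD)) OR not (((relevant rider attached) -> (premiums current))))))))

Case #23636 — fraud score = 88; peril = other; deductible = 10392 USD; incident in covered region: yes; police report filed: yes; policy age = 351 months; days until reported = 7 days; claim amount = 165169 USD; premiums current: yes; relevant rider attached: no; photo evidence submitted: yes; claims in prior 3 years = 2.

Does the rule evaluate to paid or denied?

Atomic conditions:
  fraud score > 81: 88 > 81 is true
  claim amount ≤ 13729 USD: 165169 ≤ 13729 is false
  claims in prior 3 years ≤ 2: 2 ≤ 2 is true
  incident in covered region: yes → true
  claims in prior 3 years ≥ 7: 2 ≥ 7 is false
  NOT photo evidence submitted: yes → false
  peril ∈ {collision, flood, other, theft}: other is in the set → true
  policy age ≤ 326 months: 351 ≤ 326 is false
  premiums current: yes → true
  police report filed: yes → true
  deductible > 9923 USD: 10392 > 9923 is true
  relevant rider attached: no → false
Combine:
[1.1.1] true OR false = true
[1.1.2] true AND true = true
[1.1] true AND true = true
[1.2.1] false OR false = false
[1.2.2.2] false OR true = true
[1.2.2] true AND true = true
[1.2] false OR true = true
[1] true AND true = true
[2.1.1.1.1] true OR true = true
[2.1.1.1.2.1] false → true (antecedent false ⇒ implication holds) = true
[2.1.1.1.2] NOT true = false
[2.1.1.1] true OR false = true
[2.1.1] NOT true = false
[2.1] NOT false = true
[2] NOT true = false
[root] true → false = false
Overall: false → denied

Denied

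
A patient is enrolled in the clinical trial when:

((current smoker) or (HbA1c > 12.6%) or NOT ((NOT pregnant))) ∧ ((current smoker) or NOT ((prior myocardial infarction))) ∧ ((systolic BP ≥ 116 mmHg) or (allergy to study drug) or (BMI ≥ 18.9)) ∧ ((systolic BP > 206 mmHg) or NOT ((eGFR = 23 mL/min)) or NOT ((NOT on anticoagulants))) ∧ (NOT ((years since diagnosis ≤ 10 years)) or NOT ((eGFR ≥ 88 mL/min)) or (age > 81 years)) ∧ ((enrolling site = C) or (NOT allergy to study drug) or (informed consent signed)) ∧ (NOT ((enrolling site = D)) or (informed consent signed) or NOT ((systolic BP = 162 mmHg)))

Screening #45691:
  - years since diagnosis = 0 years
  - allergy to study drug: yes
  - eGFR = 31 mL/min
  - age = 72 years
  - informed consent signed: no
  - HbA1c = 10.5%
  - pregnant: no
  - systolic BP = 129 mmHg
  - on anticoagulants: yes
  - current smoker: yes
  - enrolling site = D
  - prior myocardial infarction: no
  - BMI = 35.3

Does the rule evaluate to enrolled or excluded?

Atomic conditions:
  current smoker: yes → true
  HbA1c > 12.6%: 10.5 > 12.6 is false
  NOT pregnant: no → true
  prior myocardial infarction: no → false
  systolic BP ≥ 116 mmHg: 129 ≥ 116 is true
  allergy to study drug: yes → true
  BMI ≥ 18.9: 35.3 ≥ 18.9 is true
  systolic BP > 206 mmHg: 129 > 206 is false
  eGFR = 23 mL/min: 31 == 23 is false
  NOT on anticoagulants: yes → false
  years since diagnosis ≤ 10 years: 0 ≤ 10 is true
  eGFR ≥ 88 mL/min: 31 ≥ 88 is false
  age > 81 years: 72 > 81 is false
  enrolling site = C: D == C is false
  NOT allergy to study drug: yes → false
  informed consent signed: no → false
  enrolling site = D: D == D is true
  systolic BP = 162 mmHg: 129 == 162 is false
Combine:
[1.3] NOT true = false
[1] true OR false OR false = true
[2.2] NOT false = true
[2] true OR true = true
[3] true OR true OR true = true
[4.2] NOT false = true
[4.3] NOT false = true
[4] false OR true OR true = true
[5.1] NOT true = false
[5.2] NOT false = true
[5] false OR true OR false = true
[6] false OR false OR false = false
[7.1] NOT true = false
[7.3] NOT false = true
[7] false OR false OR true = true
[root] true AND true AND true AND true AND true AND false AND true = false
Overall: false → excluded

Excluded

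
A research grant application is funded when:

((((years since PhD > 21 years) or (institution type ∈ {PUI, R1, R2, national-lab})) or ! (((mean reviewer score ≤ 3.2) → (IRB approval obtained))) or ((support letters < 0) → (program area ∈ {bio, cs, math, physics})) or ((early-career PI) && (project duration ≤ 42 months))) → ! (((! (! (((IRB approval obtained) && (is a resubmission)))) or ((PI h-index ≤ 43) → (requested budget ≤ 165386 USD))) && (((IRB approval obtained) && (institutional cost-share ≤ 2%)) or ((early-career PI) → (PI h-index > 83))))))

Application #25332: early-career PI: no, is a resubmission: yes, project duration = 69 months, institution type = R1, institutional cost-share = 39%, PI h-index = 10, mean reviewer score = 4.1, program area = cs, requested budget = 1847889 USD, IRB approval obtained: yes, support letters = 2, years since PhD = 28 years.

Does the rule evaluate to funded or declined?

Atomic conditions:
  years since PhD > 21 years: 28 > 21 is true
  institution type ∈ {PUI, R1, R2, national-lab}: R1 is in the set → true
  mean reviewer score ≤ 3.2: 4.1 ≤ 3.2 is false
  IRB approval obtained: yes → true
  support letters < 0: 2 < 0 is false
  program area ∈ {bio, cs, math, physics}: cs is in the set → true
  early-career PI: no → false
  project duration ≤ 42 months: 69 ≤ 42 is false
  is a resubmission: yes → true
  PI h-index ≤ 43: 10 ≤ 43 is true
  requested budget ≤ 165386 USD: 1847889 ≤ 165386 is false
  institutional cost-share ≤ 2%: 39 ≤ 2 is false
  PI h-index > 83: 10 > 83 is false
Combine:
[1.1] true OR true = true
[1.2.1] false → true (antecedent false ⇒ implication holds) = true
[1.2] NOT true = false
[1.3] false → true (antecedent false ⇒ implication holds) = true
[1.4] false AND false = false
[1] true OR false OR true OR false = true
[2.1.1.1.1.1] true AND true = true
[2.1.1.1.1] NOT true = false
[2.1.1.1] NOT false = true
[2.1.1.2] true → false = false
[2.1.1] true OR false = true
[2.1.2.1] true AND false = false
[2.1.2.2] false → false (antecedent false ⇒ implication holds) = true
[2.1.2] false OR true = true
[2.1] true AND true = true
[2] NOT true = false
[root] true → false = false
Overall: false → declined

Declined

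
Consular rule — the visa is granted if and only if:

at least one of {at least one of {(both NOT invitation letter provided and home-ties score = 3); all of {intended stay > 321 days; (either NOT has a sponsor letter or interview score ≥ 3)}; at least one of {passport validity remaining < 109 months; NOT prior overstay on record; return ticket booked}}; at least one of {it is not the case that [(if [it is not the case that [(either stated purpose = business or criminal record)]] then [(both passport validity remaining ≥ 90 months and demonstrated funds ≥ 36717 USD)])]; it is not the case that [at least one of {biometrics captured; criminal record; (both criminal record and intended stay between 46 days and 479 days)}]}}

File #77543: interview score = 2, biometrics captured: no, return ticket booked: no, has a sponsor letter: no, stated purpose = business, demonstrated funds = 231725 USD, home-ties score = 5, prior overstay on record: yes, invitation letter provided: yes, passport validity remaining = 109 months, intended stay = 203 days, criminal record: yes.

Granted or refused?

Atomic conditions:
  NOT invitation letter provided: yes → false
  home-ties score = 3: 5 == 3 is false
  intended stay > 321 days: 203 > 321 is false
  NOT has a sponsor letter: no → true
  interview score ≥ 3: 2 ≥ 3 is false
  passport validity remaining < 109 months: 109 < 109 is false
  NOT prior overstay on record: yes → false
  return ticket booked: no → false
  stated purpose = business: business == business is true
  criminal record: yes → true
  passport validity remaining ≥ 90 months: 109 ≥ 90 is true
  demonstrated funds ≥ 36717 USD: 231725 ≥ 36717 is true
  biometrics captured: no → false
  intended stay between 46 days and 479 days: 203 in [46, 479] is true
Combine:
[1.1] false AND false = false
[1.2.2] true OR false = true
[1.2] false AND true = false
[1.3] false OR false OR false = false
[1] false OR false OR false = false
[2.1.1.1.1] true OR true = true
[2.1.1.1] NOT true = false
[2.1.1.2] true AND true = true
[2.1.1] false → true (antecedent false ⇒ implication holds) = true
[2.1] NOT true = false
[2.2.1.3] true AND true = true
[2.2.1] false OR true OR true = true
[2.2] NOT true = false
[2] false OR false = false
[root] false OR false = false
Overall: false → refused

Refused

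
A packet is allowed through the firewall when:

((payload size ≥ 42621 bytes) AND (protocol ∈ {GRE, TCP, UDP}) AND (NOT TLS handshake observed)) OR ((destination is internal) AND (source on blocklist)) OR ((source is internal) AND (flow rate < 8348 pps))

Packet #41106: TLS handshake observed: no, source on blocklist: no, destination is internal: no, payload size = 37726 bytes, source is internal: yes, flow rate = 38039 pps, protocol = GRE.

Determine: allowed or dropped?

Dropped

Atomic conditions:
  payload size ≥ 42621 bytes: 37726 ≥ 42621 is false
  protocol ∈ {GRE, TCP, UDP}: GRE is in the set → true
  NOT TLS handshake observed: no → true
  destination is internal: no → false
  source on blocklist: no → false
  source is internal: yes → true
  flow rate < 8348 pps: 38039 < 8348 is false
Combine:
[1] false AND true AND true = false
[2] false AND false = false
[3] true AND false = false
[root] false OR false OR false = false
Overall: false → dropped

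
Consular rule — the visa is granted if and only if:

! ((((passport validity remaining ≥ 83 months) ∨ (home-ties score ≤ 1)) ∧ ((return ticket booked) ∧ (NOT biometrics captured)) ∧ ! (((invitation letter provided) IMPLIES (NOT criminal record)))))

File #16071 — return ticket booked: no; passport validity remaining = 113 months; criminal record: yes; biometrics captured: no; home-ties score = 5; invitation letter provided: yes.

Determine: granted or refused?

Atomic conditions:
  passport validity remaining ≥ 83 months: 113 ≥ 83 is true
  home-ties score ≤ 1: 5 ≤ 1 is false
  return ticket booked: no → false
  NOT biometrics captured: no → true
  invitation letter provided: yes → true
  NOT criminal record: yes → false
Combine:
[1.1] true OR false = true
[1.2] false AND true = false
[1.3.1] true → false = false
[1.3] NOT false = true
[1] true AND false AND true = false
[root] NOT false = true
Overall: true → granted

Granted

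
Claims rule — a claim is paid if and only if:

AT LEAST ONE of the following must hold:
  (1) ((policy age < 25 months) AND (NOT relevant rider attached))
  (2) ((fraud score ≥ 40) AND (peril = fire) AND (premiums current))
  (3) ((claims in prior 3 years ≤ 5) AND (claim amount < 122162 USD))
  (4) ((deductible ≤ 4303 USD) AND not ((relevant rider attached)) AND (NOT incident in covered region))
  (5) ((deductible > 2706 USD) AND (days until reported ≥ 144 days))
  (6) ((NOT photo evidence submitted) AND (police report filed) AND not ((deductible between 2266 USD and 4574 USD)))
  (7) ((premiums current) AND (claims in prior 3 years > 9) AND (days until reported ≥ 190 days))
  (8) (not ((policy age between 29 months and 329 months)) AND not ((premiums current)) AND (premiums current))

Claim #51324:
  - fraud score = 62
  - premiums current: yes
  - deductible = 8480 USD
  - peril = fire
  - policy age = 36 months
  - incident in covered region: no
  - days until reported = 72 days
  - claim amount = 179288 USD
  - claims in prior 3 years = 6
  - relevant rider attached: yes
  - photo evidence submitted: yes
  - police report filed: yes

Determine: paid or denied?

Atomic conditions:
  policy age < 25 months: 36 < 25 is false
  NOT relevant rider attached: yes → false
  fraud score ≥ 40: 62 ≥ 40 is true
  peril = fire: fire == fire is true
  premiums current: yes → true
  claims in prior 3 years ≤ 5: 6 ≤ 5 is false
  claim amount < 122162 USD: 179288 < 122162 is false
  deductible ≤ 4303 USD: 8480 ≤ 4303 is false
  relevant rider attached: yes → true
  NOT incident in covered region: no → true
  deductible > 2706 USD: 8480 > 2706 is true
  days until reported ≥ 144 days: 72 ≥ 144 is false
  NOT photo evidence submitted: yes → false
  police report filed: yes → true
  deductible between 2266 USD and 4574 USD: 8480 in [2266, 4574] is false
  claims in prior 3 years > 9: 6 > 9 is false
  days until reported ≥ 190 days: 72 ≥ 190 is false
  policy age between 29 months and 329 months: 36 in [29, 329] is true
Combine:
[1] false AND false = false
[2] true AND true AND true = true
[3] false AND false = false
[4.2] NOT true = false
[4] false AND false AND true = false
[5] true AND false = false
[6.3] NOT false = true
[6] false AND true AND true = false
[7] true AND false AND false = false
[8.1] NOT true = false
[8.2] NOT true = false
[8] false AND false AND true = false
[root] false OR true OR false OR false OR false OR false OR false OR false = true
Overall: true → paid

Paid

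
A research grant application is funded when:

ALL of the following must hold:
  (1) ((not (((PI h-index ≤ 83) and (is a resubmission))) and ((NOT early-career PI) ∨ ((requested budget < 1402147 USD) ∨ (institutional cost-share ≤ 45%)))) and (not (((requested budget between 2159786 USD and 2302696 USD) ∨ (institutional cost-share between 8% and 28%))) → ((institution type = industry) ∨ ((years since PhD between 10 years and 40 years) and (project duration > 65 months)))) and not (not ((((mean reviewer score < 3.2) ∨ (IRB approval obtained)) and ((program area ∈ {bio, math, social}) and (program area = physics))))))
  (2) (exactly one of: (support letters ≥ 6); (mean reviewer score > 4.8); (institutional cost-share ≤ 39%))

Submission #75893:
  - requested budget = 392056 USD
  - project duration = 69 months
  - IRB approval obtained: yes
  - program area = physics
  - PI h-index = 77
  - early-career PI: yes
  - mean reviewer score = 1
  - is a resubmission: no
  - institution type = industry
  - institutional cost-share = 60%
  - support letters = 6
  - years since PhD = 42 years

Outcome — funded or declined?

Atomic conditions:
  PI h-index ≤ 83: 77 ≤ 83 is true
  is a resubmission: no → false
  NOT early-career PI: yes → false
  requested budget < 1402147 USD: 392056 < 1402147 is true
  institutional cost-share ≤ 45%: 60 ≤ 45 is false
  requested budget between 2159786 USD and 2302696 USD: 392056 in [2159786, 2302696] is false
  institutional cost-share between 8% and 28%: 60 in [8, 28] is false
  institution type = industry: industry == industry is true
  years since PhD between 10 years and 40 years: 42 in [10, 40] is false
  project duration > 65 months: 69 > 65 is true
  mean reviewer score < 3.2: 1 < 3.2 is true
  IRB approval obtained: yes → true
  program area ∈ {bio, math, social}: physics is not in the set → false
  program area = physics: physics == physics is true
  support letters ≥ 6: 6 ≥ 6 is true
  mean reviewer score > 4.8: 1 > 4.8 is false
  institutional cost-share ≤ 39%: 60 ≤ 39 is false
Combine:
[1.1.1.1] true AND false = false
[1.1.1] NOT false = true
[1.1.2.2] true OR false = true
[1.1.2] false OR true = true
[1.1] true AND true = true
[1.2.1.1] false OR false = false
[1.2.1] NOT false = true
[1.2.2.2] false AND true = false
[1.2.2] true OR false = true
[1.2] true → true = true
[1.3.1.1.1] true OR true = true
[1.3.1.1.2] false AND true = false
[1.3.1.1] true AND false = false
[1.3.1] NOT false = true
[1.3] NOT true = false
[1] true AND true AND false = false
[2] exactly-one(true, false, false) = true
[root] false AND true = false
Overall: false → declined

Declined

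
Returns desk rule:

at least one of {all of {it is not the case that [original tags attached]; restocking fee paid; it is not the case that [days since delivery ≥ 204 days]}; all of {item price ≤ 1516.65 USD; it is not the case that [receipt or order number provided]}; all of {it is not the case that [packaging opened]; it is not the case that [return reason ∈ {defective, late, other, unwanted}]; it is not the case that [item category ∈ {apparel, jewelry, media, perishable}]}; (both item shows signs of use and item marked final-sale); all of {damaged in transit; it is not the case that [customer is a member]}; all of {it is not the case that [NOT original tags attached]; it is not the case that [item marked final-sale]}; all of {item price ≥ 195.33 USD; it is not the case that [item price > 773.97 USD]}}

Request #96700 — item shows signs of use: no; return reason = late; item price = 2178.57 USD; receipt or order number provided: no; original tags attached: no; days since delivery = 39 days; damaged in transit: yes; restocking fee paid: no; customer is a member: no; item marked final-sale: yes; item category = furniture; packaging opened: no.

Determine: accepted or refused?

Accepted

Atomic conditions:
  original tags attached: no → false
  restocking fee paid: no → false
  days since delivery ≥ 204 days: 39 ≥ 204 is false
  item price ≤ 1516.65 USD: 2178.57 ≤ 1516.65 is false
  receipt or order number provided: no → false
  packaging opened: no → false
  return reason ∈ {defective, late, other, unwanted}: late is in the set → true
  item category ∈ {apparel, jewelry, media, perishable}: furniture is not in the set → false
  item shows signs of use: no → false
  item marked final-sale: yes → true
  damaged in transit: yes → true
  customer is a member: no → false
  NOT original tags attached: no → true
  item price ≥ 195.33 USD: 2178.57 ≥ 195.33 is true
  item price > 773.97 USD: 2178.57 > 773.97 is true
Combine:
[1.1] NOT false = true
[1.3] NOT false = true
[1] true AND false AND true = false
[2.2] NOT false = true
[2] false AND true = false
[3.1] NOT false = true
[3.2] NOT true = false
[3.3] NOT false = true
[3] true AND false AND true = false
[4] false AND true = false
[5.2] NOT false = true
[5] true AND true = true
[6.1] NOT true = false
[6.2] NOT true = false
[6] false AND false = false
[7.2] NOT true = false
[7] true AND false = false
[root] false OR false OR false OR false OR true OR false OR false = true
Overall: true → accepted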